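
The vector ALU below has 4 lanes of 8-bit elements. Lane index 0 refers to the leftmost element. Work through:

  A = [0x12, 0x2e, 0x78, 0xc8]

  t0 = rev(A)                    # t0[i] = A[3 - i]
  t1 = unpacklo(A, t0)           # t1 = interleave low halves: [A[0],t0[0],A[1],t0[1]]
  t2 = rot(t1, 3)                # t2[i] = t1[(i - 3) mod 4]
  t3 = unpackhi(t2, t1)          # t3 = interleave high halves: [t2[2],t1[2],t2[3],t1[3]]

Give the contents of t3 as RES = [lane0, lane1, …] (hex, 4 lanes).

RES = [0x78, 0x2e, 0x12, 0x78]

  t0: c8 78 2e 12
  t1: 12 c8 2e 78
  t2: c8 2e 78 12
  t3: 78 2e 12 78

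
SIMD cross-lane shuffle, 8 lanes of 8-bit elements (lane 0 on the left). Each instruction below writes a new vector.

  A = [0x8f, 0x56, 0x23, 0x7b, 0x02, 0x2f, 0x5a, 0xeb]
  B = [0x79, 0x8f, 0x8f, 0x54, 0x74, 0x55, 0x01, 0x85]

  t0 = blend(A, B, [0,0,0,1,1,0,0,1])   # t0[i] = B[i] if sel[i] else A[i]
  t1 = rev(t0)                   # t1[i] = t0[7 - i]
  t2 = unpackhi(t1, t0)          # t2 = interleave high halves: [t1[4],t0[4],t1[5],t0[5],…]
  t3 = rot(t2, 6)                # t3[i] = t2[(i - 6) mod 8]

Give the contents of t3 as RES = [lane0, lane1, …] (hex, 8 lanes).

RES = [ 0x23  0x2f  0x56  0x5a  0x8f  0x85  0x54  0x74 ]

  t0: 8f 56 23 54 74 2f 5a 85
  t1: 85 5a 2f 74 54 23 56 8f
  t2: 54 74 23 2f 56 5a 8f 85
  t3: 23 2f 56 5a 8f 85 54 74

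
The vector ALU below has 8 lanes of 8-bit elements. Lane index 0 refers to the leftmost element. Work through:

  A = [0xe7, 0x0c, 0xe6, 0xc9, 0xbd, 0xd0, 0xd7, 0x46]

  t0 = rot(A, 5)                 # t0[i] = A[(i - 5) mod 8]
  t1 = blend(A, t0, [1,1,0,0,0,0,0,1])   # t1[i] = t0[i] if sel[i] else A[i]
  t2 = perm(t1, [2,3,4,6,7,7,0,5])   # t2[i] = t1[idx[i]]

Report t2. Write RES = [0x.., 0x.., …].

RES = [ 0xe6  0xc9  0xbd  0xd7  0xe6  0xe6  0xc9  0xd0 ]

→ t0 |c9|bd|d0|d7|46|e7|0c|e6|
→ t1 |c9|bd|e6|c9|bd|d0|d7|e6|
→ t2 |e6|c9|bd|d7|e6|e6|c9|d0|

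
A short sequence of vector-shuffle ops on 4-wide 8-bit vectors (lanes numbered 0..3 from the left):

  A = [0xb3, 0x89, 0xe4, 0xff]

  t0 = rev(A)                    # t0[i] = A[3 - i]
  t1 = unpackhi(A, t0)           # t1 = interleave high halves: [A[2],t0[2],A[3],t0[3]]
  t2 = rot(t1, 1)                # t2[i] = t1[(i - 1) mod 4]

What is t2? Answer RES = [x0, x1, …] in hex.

RES = [ 0xb3  0xe4  0x89  0xff ]

  t0: ff e4 89 b3
  t1: e4 89 ff b3
  t2: b3 e4 89 ff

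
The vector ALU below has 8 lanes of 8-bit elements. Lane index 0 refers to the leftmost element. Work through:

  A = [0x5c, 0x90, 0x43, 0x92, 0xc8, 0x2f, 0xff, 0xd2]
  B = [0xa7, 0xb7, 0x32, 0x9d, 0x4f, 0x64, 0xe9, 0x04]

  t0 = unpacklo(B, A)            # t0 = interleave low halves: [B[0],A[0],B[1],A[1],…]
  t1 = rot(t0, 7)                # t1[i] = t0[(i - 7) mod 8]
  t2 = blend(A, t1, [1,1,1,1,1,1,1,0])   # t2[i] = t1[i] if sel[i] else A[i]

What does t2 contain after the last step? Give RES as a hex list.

RES = [0x5c, 0xb7, 0x90, 0x32, 0x43, 0x9d, 0x92, 0xd2]

→ t0 |a7|5c|b7|90|32|43|9d|92|
→ t1 |5c|b7|90|32|43|9d|92|a7|
→ t2 |5c|b7|90|32|43|9d|92|d2|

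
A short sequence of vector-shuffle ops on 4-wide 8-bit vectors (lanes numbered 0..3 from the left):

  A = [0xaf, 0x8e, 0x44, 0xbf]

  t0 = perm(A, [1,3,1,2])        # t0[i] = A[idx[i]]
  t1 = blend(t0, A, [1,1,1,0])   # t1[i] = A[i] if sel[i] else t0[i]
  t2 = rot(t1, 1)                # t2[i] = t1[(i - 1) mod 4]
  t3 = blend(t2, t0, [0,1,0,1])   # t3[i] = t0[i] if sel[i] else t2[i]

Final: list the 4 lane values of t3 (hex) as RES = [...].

RES = [0x44, 0xbf, 0x8e, 0x44]

t0 = [0x8e, 0xbf, 0x8e, 0x44]
t1 = [0xaf, 0x8e, 0x44, 0x44]
t2 = [0x44, 0xaf, 0x8e, 0x44]
t3 = [0x44, 0xbf, 0x8e, 0x44]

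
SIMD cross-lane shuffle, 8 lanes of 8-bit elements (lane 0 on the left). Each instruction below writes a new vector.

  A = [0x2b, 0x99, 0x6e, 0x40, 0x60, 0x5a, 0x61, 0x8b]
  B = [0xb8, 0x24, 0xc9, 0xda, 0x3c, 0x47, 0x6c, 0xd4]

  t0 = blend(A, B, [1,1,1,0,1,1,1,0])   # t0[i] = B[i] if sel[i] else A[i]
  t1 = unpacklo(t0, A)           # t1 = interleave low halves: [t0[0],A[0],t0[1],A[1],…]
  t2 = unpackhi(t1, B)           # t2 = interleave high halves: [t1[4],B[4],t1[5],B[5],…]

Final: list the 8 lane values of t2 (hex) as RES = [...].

RES = [ 0xc9  0x3c  0x6e  0x47  0x40  0x6c  0x40  0xd4 ]

  t0: b8 24 c9 40 3c 47 6c 8b
  t1: b8 2b 24 99 c9 6e 40 40
  t2: c9 3c 6e 47 40 6c 40 d4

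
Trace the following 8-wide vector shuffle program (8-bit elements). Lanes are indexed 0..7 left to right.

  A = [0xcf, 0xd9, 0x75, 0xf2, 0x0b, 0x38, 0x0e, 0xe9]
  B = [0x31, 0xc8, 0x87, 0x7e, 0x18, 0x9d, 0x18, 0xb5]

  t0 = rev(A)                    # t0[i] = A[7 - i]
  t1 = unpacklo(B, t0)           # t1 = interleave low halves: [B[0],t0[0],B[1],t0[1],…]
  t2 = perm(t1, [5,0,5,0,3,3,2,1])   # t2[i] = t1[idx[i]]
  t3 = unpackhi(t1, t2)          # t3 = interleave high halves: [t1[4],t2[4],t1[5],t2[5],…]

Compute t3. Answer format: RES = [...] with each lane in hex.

t0 = [0xe9, 0x0e, 0x38, 0x0b, 0xf2, 0x75, 0xd9, 0xcf]
t1 = [0x31, 0xe9, 0xc8, 0x0e, 0x87, 0x38, 0x7e, 0x0b]
t2 = [0x38, 0x31, 0x38, 0x31, 0x0e, 0x0e, 0xc8, 0xe9]
t3 = [0x87, 0x0e, 0x38, 0x0e, 0x7e, 0xc8, 0x0b, 0xe9]

RES = [ 0x87  0x0e  0x38  0x0e  0x7e  0xc8  0x0b  0xe9 ]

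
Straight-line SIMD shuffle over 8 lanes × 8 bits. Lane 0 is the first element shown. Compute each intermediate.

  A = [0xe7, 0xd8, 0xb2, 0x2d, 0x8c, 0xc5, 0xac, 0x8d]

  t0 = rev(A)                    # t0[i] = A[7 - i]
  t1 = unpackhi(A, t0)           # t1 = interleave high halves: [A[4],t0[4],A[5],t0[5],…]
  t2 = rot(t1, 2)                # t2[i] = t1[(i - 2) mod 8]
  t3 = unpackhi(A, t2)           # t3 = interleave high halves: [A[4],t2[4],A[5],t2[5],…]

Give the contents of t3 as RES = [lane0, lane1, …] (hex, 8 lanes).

RES = [ 0x8c  0xc5  0xc5  0xb2  0xac  0xac  0x8d  0xd8 ]

  t0: 8d ac c5 8c 2d b2 d8 e7
  t1: 8c 2d c5 b2 ac d8 8d e7
  t2: 8d e7 8c 2d c5 b2 ac d8
  t3: 8c c5 c5 b2 ac ac 8d d8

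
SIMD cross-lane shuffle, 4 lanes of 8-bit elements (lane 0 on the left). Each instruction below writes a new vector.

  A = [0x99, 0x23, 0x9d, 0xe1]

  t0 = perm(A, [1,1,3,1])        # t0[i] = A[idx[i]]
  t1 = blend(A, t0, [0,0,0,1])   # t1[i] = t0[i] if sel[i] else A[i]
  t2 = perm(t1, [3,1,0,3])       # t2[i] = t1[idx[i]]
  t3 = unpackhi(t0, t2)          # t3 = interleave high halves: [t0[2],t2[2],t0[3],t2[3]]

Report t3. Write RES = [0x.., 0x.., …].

→ t0 |23|23|e1|23|
→ t1 |99|23|9d|23|
→ t2 |23|23|99|23|
→ t3 |e1|99|23|23|

RES = [0xe1, 0x99, 0x23, 0x23]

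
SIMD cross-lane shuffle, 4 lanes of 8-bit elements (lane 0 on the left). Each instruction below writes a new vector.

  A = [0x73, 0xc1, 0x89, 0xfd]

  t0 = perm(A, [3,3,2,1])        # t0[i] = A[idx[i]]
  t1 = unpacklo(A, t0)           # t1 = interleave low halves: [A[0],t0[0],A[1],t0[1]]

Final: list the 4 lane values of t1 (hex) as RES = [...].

  t0: fd fd 89 c1
  t1: 73 fd c1 fd

RES = [0x73, 0xfd, 0xc1, 0xfd]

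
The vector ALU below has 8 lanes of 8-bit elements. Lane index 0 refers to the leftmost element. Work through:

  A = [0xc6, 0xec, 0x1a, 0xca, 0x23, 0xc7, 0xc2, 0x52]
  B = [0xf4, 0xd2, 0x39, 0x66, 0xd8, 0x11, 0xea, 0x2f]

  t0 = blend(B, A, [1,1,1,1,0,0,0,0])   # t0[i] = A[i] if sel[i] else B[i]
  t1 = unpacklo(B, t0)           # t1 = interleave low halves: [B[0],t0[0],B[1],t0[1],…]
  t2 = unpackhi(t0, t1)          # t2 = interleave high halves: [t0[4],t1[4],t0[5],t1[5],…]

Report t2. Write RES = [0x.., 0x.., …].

  t0: c6 ec 1a ca d8 11 ea 2f
  t1: f4 c6 d2 ec 39 1a 66 ca
  t2: d8 39 11 1a ea 66 2f ca

RES = [ 0xd8  0x39  0x11  0x1a  0xea  0x66  0x2f  0xca ]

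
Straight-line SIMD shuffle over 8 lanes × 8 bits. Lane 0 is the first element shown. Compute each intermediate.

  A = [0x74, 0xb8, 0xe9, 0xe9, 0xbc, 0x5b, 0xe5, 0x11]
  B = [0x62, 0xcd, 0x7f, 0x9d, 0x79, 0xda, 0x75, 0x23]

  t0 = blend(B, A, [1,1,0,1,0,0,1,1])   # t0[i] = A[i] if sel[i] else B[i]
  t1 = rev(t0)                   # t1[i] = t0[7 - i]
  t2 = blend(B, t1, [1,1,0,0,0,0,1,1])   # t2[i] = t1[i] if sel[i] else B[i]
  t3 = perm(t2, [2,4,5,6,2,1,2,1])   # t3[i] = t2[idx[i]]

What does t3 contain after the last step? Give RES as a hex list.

RES = [0x7f, 0x79, 0xda, 0xb8, 0x7f, 0xe5, 0x7f, 0xe5]

→ t0 |74|b8|7f|e9|79|da|e5|11|
→ t1 |11|e5|da|79|e9|7f|b8|74|
→ t2 |11|e5|7f|9d|79|da|b8|74|
→ t3 |7f|79|da|b8|7f|e5|7f|e5|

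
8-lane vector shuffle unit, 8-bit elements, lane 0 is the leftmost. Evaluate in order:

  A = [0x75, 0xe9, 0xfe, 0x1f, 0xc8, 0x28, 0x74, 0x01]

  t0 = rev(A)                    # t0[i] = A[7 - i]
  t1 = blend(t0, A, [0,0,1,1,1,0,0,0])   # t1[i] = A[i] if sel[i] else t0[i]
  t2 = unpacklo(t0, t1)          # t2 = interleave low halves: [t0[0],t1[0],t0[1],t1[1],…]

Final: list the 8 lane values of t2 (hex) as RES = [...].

RES = [0x01, 0x01, 0x74, 0x74, 0x28, 0xfe, 0xc8, 0x1f]

  t0: 01 74 28 c8 1f fe e9 75
  t1: 01 74 fe 1f c8 fe e9 75
  t2: 01 01 74 74 28 fe c8 1f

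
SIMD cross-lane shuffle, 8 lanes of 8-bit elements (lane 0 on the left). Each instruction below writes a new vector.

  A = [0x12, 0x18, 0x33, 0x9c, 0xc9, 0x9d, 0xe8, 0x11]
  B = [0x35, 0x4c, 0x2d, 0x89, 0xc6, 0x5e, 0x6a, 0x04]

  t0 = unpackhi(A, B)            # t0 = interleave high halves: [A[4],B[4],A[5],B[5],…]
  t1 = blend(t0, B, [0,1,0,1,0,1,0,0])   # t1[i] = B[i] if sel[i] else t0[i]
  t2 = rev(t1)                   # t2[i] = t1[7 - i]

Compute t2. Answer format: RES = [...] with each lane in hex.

→ t0 |c9|c6|9d|5e|e8|6a|11|04|
→ t1 |c9|4c|9d|89|e8|5e|11|04|
→ t2 |04|11|5e|e8|89|9d|4c|c9|

RES = [ 0x04  0x11  0x5e  0xe8  0x89  0x9d  0x4c  0xc9 ]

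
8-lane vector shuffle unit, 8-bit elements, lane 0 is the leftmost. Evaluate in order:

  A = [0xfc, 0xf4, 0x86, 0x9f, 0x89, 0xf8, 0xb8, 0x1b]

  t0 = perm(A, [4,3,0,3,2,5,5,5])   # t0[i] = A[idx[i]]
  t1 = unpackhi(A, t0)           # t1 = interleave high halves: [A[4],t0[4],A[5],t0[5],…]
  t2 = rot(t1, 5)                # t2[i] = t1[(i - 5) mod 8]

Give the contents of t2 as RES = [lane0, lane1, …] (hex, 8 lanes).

RES = [0xf8, 0xb8, 0xf8, 0x1b, 0xf8, 0x89, 0x86, 0xf8]

→ t0 |89|9f|fc|9f|86|f8|f8|f8|
→ t1 |89|86|f8|f8|b8|f8|1b|f8|
→ t2 |f8|b8|f8|1b|f8|89|86|f8|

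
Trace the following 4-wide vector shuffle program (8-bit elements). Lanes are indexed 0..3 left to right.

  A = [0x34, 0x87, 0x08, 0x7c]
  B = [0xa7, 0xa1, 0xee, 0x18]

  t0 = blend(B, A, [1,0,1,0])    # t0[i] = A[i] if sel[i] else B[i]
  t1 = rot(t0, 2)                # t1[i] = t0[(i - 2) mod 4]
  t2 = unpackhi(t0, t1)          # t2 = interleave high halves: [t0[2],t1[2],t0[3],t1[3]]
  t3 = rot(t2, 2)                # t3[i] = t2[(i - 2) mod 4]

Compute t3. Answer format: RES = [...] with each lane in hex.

RES = [ 0x18  0xa1  0x08  0x34 ]

  t0: 34 a1 08 18
  t1: 08 18 34 a1
  t2: 08 34 18 a1
  t3: 18 a1 08 34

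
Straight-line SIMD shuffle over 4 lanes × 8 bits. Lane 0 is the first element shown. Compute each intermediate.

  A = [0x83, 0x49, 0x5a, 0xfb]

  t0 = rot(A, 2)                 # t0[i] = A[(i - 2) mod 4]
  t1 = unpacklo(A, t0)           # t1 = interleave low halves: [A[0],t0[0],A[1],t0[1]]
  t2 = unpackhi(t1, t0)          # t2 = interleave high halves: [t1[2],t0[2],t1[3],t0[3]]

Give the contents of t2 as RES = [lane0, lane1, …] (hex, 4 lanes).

RES = [ 0x49  0x83  0xfb  0x49 ]

t0 = [0x5a, 0xfb, 0x83, 0x49]
t1 = [0x83, 0x5a, 0x49, 0xfb]
t2 = [0x49, 0x83, 0xfb, 0x49]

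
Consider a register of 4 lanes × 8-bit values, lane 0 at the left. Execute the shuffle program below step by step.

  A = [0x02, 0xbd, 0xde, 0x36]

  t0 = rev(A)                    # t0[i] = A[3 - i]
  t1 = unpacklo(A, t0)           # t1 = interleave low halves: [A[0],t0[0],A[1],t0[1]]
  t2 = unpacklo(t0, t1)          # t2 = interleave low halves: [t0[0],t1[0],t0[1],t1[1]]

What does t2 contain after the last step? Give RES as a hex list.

RES = [ 0x36  0x02  0xde  0x36 ]

  t0: 36 de bd 02
  t1: 02 36 bd de
  t2: 36 02 de 36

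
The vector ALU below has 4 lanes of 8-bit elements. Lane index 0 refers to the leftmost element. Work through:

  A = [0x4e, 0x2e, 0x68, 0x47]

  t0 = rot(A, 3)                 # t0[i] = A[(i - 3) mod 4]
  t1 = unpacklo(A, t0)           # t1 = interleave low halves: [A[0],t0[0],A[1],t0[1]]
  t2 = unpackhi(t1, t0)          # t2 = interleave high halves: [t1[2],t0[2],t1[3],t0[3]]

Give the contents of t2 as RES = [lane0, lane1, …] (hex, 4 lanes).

RES = [ 0x2e  0x47  0x68  0x4e ]

→ t0 |2e|68|47|4e|
→ t1 |4e|2e|2e|68|
→ t2 |2e|47|68|4e|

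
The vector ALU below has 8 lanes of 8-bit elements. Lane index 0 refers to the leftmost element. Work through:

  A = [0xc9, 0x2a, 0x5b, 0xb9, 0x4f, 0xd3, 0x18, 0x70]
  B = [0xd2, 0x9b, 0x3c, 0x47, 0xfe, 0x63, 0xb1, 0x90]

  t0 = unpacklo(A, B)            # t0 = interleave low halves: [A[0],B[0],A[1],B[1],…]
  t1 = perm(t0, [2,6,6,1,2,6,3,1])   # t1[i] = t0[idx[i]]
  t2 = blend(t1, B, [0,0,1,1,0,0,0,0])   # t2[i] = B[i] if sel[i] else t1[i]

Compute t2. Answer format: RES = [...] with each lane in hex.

t0 = [0xc9, 0xd2, 0x2a, 0x9b, 0x5b, 0x3c, 0xb9, 0x47]
t1 = [0x2a, 0xb9, 0xb9, 0xd2, 0x2a, 0xb9, 0x9b, 0xd2]
t2 = [0x2a, 0xb9, 0x3c, 0x47, 0x2a, 0xb9, 0x9b, 0xd2]

RES = [ 0x2a  0xb9  0x3c  0x47  0x2a  0xb9  0x9b  0xd2 ]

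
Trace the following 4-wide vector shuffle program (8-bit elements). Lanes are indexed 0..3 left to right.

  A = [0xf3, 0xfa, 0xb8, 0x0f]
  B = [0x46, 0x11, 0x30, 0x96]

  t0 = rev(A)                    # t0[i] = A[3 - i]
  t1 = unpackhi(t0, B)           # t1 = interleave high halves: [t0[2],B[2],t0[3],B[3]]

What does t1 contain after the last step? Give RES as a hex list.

RES = [ 0xfa  0x30  0xf3  0x96 ]

→ t0 |0f|b8|fa|f3|
→ t1 |fa|30|f3|96|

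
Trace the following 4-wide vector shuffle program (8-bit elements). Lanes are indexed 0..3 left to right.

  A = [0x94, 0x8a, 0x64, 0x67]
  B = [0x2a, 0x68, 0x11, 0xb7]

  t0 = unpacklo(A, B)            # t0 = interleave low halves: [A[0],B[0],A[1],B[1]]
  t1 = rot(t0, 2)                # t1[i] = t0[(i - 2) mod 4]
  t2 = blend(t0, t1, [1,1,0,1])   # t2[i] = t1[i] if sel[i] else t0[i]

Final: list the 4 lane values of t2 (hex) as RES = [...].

RES = [ 0x8a  0x68  0x8a  0x2a ]

t0 = [0x94, 0x2a, 0x8a, 0x68]
t1 = [0x8a, 0x68, 0x94, 0x2a]
t2 = [0x8a, 0x68, 0x8a, 0x2a]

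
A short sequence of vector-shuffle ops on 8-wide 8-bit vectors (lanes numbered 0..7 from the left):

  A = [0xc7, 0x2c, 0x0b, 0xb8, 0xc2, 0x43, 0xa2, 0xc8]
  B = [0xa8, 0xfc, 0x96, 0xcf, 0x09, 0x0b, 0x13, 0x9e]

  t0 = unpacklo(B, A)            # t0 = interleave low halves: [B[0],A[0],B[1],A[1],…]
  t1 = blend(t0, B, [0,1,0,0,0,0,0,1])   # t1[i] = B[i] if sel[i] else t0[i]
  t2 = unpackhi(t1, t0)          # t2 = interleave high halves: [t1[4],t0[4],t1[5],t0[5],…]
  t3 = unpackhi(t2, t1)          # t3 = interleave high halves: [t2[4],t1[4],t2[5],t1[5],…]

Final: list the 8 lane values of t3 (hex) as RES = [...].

RES = [0xcf, 0x96, 0xcf, 0x0b, 0x9e, 0xcf, 0xb8, 0x9e]

t0 = [0xa8, 0xc7, 0xfc, 0x2c, 0x96, 0x0b, 0xcf, 0xb8]
t1 = [0xa8, 0xfc, 0xfc, 0x2c, 0x96, 0x0b, 0xcf, 0x9e]
t2 = [0x96, 0x96, 0x0b, 0x0b, 0xcf, 0xcf, 0x9e, 0xb8]
t3 = [0xcf, 0x96, 0xcf, 0x0b, 0x9e, 0xcf, 0xb8, 0x9e]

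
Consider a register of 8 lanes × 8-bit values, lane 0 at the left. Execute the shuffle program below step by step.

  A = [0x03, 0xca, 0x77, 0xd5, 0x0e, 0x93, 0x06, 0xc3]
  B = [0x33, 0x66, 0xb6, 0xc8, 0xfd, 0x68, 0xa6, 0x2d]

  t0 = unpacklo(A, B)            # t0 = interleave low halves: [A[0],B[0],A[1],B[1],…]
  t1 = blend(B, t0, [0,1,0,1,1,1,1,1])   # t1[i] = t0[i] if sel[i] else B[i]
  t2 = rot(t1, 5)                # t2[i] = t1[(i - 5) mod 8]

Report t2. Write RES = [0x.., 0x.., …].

t0 = [0x03, 0x33, 0xca, 0x66, 0x77, 0xb6, 0xd5, 0xc8]
t1 = [0x33, 0x33, 0xb6, 0x66, 0x77, 0xb6, 0xd5, 0xc8]
t2 = [0x66, 0x77, 0xb6, 0xd5, 0xc8, 0x33, 0x33, 0xb6]

RES = [ 0x66  0x77  0xb6  0xd5  0xc8  0x33  0x33  0xb6 ]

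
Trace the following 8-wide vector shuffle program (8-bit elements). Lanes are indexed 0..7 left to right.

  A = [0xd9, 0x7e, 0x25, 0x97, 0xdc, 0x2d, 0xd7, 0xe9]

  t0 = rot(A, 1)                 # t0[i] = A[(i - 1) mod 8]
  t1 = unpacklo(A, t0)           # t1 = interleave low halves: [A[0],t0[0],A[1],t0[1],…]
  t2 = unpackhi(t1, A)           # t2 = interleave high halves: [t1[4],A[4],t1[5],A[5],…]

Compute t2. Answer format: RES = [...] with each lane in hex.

→ t0 |e9|d9|7e|25|97|dc|2d|d7|
→ t1 |d9|e9|7e|d9|25|7e|97|25|
→ t2 |25|dc|7e|2d|97|d7|25|e9|

RES = [ 0x25  0xdc  0x7e  0x2d  0x97  0xd7  0x25  0xe9 ]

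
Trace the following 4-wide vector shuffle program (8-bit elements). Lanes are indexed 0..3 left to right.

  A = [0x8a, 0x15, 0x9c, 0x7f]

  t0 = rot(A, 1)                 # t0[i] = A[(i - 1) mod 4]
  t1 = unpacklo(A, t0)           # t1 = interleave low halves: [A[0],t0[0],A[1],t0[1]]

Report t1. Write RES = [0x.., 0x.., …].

RES = [0x8a, 0x7f, 0x15, 0x8a]

  t0: 7f 8a 15 9c
  t1: 8a 7f 15 8a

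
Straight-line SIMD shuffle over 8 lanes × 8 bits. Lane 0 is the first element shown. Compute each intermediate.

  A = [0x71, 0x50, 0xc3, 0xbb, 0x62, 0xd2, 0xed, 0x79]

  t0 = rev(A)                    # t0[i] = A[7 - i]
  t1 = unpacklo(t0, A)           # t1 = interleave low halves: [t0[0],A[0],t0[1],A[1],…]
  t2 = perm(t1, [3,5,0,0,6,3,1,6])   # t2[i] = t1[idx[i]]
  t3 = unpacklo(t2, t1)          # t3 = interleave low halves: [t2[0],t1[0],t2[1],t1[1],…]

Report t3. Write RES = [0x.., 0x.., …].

→ t0 |79|ed|d2|62|bb|c3|50|71|
→ t1 |79|71|ed|50|d2|c3|62|bb|
→ t2 |50|c3|79|79|62|50|71|62|
→ t3 |50|79|c3|71|79|ed|79|50|

RES = [ 0x50  0x79  0xc3  0x71  0x79  0xed  0x79  0x50 ]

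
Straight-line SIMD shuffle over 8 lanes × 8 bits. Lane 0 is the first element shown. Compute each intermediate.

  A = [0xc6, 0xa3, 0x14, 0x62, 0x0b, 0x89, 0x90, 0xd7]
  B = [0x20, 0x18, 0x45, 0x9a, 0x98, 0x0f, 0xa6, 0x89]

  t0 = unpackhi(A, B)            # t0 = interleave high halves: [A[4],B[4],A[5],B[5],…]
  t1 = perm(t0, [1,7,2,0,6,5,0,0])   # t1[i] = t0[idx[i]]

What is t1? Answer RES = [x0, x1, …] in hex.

t0 = [0x0b, 0x98, 0x89, 0x0f, 0x90, 0xa6, 0xd7, 0x89]
t1 = [0x98, 0x89, 0x89, 0x0b, 0xd7, 0xa6, 0x0b, 0x0b]

RES = [ 0x98  0x89  0x89  0x0b  0xd7  0xa6  0x0b  0x0b ]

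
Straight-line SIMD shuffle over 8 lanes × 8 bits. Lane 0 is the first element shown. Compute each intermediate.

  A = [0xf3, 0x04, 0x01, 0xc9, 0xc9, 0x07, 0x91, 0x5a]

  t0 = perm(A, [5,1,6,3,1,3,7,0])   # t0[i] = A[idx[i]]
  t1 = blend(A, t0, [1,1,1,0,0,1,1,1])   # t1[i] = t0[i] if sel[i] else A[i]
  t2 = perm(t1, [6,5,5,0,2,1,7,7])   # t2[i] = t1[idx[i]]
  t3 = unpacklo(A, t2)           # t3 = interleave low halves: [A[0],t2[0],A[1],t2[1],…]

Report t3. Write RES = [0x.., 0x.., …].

  t0: 07 04 91 c9 04 c9 5a f3
  t1: 07 04 91 c9 c9 c9 5a f3
  t2: 5a c9 c9 07 91 04 f3 f3
  t3: f3 5a 04 c9 01 c9 c9 07

RES = [0xf3, 0x5a, 0x04, 0xc9, 0x01, 0xc9, 0xc9, 0x07]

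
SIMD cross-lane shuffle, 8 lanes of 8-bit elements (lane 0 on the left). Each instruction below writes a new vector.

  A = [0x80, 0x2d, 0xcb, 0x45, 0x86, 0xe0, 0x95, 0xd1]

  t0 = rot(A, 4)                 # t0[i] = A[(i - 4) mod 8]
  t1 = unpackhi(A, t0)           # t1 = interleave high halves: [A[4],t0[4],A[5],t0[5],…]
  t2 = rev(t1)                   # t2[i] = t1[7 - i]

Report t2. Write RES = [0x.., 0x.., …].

RES = [ 0x45  0xd1  0xcb  0x95  0x2d  0xe0  0x80  0x86 ]

t0 = [0x86, 0xe0, 0x95, 0xd1, 0x80, 0x2d, 0xcb, 0x45]
t1 = [0x86, 0x80, 0xe0, 0x2d, 0x95, 0xcb, 0xd1, 0x45]
t2 = [0x45, 0xd1, 0xcb, 0x95, 0x2d, 0xe0, 0x80, 0x86]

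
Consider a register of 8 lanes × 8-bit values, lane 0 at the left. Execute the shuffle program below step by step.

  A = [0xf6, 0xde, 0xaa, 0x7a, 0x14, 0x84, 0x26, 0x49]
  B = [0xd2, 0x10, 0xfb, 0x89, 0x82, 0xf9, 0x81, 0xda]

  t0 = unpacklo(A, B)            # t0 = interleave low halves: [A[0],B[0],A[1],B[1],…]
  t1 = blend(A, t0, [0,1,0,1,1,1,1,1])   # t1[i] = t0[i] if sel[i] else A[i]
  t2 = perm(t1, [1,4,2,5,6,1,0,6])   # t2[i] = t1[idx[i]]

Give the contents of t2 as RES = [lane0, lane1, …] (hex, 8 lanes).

RES = [0xd2, 0xaa, 0xaa, 0xfb, 0x7a, 0xd2, 0xf6, 0x7a]

→ t0 |f6|d2|de|10|aa|fb|7a|89|
→ t1 |f6|d2|aa|10|aa|fb|7a|89|
→ t2 |d2|aa|aa|fb|7a|d2|f6|7a|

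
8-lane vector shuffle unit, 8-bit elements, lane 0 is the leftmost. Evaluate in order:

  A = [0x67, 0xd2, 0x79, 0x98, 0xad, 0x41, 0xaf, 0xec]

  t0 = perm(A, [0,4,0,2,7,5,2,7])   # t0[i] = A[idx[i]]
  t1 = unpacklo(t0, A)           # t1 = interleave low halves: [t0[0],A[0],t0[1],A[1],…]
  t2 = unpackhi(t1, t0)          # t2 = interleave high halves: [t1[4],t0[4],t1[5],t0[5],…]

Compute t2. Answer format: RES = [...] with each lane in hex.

t0 = [0x67, 0xad, 0x67, 0x79, 0xec, 0x41, 0x79, 0xec]
t1 = [0x67, 0x67, 0xad, 0xd2, 0x67, 0x79, 0x79, 0x98]
t2 = [0x67, 0xec, 0x79, 0x41, 0x79, 0x79, 0x98, 0xec]

RES = [ 0x67  0xec  0x79  0x41  0x79  0x79  0x98  0xec ]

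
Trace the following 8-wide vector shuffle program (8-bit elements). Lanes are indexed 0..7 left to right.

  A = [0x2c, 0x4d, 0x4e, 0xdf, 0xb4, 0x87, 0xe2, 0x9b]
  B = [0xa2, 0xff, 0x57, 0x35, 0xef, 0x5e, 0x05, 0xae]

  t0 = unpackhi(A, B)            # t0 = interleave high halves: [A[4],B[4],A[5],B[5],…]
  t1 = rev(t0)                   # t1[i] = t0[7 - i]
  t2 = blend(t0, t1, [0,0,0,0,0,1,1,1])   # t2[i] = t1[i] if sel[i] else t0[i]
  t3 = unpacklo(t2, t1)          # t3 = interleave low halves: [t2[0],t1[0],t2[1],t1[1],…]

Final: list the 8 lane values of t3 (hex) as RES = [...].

RES = [ 0xb4  0xae  0xef  0x9b  0x87  0x05  0x5e  0xe2 ]

  t0: b4 ef 87 5e e2 05 9b ae
  t1: ae 9b 05 e2 5e 87 ef b4
  t2: b4 ef 87 5e e2 87 ef b4
  t3: b4 ae ef 9b 87 05 5e e2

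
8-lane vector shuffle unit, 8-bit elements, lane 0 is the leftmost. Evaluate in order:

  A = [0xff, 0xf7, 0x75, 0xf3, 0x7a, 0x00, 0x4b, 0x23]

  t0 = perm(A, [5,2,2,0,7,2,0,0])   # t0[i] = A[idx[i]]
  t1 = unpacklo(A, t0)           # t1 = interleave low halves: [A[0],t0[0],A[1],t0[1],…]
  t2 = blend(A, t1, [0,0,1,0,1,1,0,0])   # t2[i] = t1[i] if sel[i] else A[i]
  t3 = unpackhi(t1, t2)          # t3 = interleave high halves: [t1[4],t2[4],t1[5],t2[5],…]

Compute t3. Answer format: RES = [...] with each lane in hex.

t0 = [0x00, 0x75, 0x75, 0xff, 0x23, 0x75, 0xff, 0xff]
t1 = [0xff, 0x00, 0xf7, 0x75, 0x75, 0x75, 0xf3, 0xff]
t2 = [0xff, 0xf7, 0xf7, 0xf3, 0x75, 0x75, 0x4b, 0x23]
t3 = [0x75, 0x75, 0x75, 0x75, 0xf3, 0x4b, 0xff, 0x23]

RES = [0x75, 0x75, 0x75, 0x75, 0xf3, 0x4b, 0xff, 0x23]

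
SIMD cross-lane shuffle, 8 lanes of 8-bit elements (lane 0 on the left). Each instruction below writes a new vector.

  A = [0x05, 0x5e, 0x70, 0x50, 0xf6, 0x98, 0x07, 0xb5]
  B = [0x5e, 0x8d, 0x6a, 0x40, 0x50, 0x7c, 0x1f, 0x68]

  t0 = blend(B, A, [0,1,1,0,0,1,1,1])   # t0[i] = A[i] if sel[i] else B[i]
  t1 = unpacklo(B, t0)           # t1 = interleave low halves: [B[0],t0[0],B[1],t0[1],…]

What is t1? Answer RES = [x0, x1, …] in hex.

RES = [ 0x5e  0x5e  0x8d  0x5e  0x6a  0x70  0x40  0x40 ]

t0 = [0x5e, 0x5e, 0x70, 0x40, 0x50, 0x98, 0x07, 0xb5]
t1 = [0x5e, 0x5e, 0x8d, 0x5e, 0x6a, 0x70, 0x40, 0x40]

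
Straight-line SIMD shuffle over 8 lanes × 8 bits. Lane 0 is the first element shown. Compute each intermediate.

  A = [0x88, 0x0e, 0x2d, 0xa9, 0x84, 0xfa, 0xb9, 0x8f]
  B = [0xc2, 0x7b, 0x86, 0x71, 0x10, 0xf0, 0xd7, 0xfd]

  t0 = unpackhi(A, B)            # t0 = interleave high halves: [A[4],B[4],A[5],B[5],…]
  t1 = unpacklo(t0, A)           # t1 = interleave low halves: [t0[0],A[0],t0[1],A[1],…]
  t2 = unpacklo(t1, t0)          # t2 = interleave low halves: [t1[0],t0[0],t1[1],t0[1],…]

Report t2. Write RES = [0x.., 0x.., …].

→ t0 |84|10|fa|f0|b9|d7|8f|fd|
→ t1 |84|88|10|0e|fa|2d|f0|a9|
→ t2 |84|84|88|10|10|fa|0e|f0|

RES = [0x84, 0x84, 0x88, 0x10, 0x10, 0xfa, 0x0e, 0xf0]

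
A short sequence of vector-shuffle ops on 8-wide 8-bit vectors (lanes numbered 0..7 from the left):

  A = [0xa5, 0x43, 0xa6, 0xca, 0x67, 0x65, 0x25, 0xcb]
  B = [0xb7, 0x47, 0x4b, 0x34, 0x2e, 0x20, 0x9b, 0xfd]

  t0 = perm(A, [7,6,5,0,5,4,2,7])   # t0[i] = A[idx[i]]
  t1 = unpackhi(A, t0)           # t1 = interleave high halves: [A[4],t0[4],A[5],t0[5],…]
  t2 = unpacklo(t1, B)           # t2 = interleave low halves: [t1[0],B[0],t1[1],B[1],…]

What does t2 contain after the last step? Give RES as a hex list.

RES = [ 0x67  0xb7  0x65  0x47  0x65  0x4b  0x67  0x34 ]

t0 = [0xcb, 0x25, 0x65, 0xa5, 0x65, 0x67, 0xa6, 0xcb]
t1 = [0x67, 0x65, 0x65, 0x67, 0x25, 0xa6, 0xcb, 0xcb]
t2 = [0x67, 0xb7, 0x65, 0x47, 0x65, 0x4b, 0x67, 0x34]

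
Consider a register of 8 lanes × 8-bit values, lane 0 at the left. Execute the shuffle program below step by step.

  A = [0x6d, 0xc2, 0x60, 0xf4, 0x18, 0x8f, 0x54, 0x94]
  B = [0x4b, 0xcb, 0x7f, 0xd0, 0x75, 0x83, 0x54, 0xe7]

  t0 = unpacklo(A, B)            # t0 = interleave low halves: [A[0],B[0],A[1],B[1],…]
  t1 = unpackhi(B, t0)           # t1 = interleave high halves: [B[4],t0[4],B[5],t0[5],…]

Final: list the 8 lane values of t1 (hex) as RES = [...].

t0 = [0x6d, 0x4b, 0xc2, 0xcb, 0x60, 0x7f, 0xf4, 0xd0]
t1 = [0x75, 0x60, 0x83, 0x7f, 0x54, 0xf4, 0xe7, 0xd0]

RES = [0x75, 0x60, 0x83, 0x7f, 0x54, 0xf4, 0xe7, 0xd0]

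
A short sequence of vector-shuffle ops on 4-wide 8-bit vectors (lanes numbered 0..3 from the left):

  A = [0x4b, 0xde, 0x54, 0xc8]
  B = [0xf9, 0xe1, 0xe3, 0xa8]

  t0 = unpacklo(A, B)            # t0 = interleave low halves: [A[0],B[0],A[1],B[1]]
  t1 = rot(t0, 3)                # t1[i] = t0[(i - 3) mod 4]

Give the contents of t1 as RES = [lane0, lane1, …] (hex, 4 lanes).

→ t0 |4b|f9|de|e1|
→ t1 |f9|de|e1|4b|

RES = [0xf9, 0xde, 0xe1, 0x4b]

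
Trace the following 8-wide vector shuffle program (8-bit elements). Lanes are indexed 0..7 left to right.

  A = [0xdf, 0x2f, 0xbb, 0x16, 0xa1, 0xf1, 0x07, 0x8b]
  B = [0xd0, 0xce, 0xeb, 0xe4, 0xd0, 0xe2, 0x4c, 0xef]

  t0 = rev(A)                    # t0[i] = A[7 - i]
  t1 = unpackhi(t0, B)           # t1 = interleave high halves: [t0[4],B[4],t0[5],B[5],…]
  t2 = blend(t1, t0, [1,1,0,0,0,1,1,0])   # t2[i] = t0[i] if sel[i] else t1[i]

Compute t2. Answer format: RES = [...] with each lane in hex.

→ t0 |8b|07|f1|a1|16|bb|2f|df|
→ t1 |16|d0|bb|e2|2f|4c|df|ef|
→ t2 |8b|07|bb|e2|2f|bb|2f|ef|

RES = [ 0x8b  0x07  0xbb  0xe2  0x2f  0xbb  0x2f  0xef ]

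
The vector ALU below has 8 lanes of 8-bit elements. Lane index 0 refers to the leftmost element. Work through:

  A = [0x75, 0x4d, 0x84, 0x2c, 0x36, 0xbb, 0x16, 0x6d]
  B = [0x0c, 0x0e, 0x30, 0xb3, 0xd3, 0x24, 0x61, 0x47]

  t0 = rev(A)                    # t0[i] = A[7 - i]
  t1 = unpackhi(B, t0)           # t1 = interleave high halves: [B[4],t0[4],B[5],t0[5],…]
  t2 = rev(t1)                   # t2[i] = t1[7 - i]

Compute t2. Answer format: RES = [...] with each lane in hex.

t0 = [0x6d, 0x16, 0xbb, 0x36, 0x2c, 0x84, 0x4d, 0x75]
t1 = [0xd3, 0x2c, 0x24, 0x84, 0x61, 0x4d, 0x47, 0x75]
t2 = [0x75, 0x47, 0x4d, 0x61, 0x84, 0x24, 0x2c, 0xd3]

RES = [ 0x75  0x47  0x4d  0x61  0x84  0x24  0x2c  0xd3 ]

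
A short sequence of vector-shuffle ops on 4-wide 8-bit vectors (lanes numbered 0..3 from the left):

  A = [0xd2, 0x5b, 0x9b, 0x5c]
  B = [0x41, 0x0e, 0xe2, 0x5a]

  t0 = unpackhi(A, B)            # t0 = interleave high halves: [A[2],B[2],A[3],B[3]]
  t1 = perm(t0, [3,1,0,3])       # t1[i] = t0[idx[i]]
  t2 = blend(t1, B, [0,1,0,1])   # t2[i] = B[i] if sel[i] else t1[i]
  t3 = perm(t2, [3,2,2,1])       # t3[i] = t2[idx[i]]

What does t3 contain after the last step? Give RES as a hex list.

RES = [0x5a, 0x9b, 0x9b, 0x0e]

→ t0 |9b|e2|5c|5a|
→ t1 |5a|e2|9b|5a|
→ t2 |5a|0e|9b|5a|
→ t3 |5a|9b|9b|0e|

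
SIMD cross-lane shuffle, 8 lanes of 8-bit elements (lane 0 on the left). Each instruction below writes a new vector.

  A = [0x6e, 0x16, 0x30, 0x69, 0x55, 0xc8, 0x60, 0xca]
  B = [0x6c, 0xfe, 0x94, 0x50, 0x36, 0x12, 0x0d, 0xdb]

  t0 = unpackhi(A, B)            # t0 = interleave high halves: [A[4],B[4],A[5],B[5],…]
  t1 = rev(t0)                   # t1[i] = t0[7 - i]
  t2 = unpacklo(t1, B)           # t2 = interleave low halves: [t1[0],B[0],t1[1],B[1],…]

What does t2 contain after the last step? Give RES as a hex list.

  t0: 55 36 c8 12 60 0d ca db
  t1: db ca 0d 60 12 c8 36 55
  t2: db 6c ca fe 0d 94 60 50

RES = [0xdb, 0x6c, 0xca, 0xfe, 0x0d, 0x94, 0x60, 0x50]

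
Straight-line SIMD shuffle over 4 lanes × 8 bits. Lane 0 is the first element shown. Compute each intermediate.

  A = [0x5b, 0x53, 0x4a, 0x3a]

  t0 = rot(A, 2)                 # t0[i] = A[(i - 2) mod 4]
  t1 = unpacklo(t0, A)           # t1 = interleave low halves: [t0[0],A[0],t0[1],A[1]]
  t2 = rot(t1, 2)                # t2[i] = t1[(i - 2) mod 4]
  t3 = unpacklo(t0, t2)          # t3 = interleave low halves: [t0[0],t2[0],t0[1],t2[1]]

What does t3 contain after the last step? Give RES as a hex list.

t0 = [0x4a, 0x3a, 0x5b, 0x53]
t1 = [0x4a, 0x5b, 0x3a, 0x53]
t2 = [0x3a, 0x53, 0x4a, 0x5b]
t3 = [0x4a, 0x3a, 0x3a, 0x53]

RES = [ 0x4a  0x3a  0x3a  0x53 ]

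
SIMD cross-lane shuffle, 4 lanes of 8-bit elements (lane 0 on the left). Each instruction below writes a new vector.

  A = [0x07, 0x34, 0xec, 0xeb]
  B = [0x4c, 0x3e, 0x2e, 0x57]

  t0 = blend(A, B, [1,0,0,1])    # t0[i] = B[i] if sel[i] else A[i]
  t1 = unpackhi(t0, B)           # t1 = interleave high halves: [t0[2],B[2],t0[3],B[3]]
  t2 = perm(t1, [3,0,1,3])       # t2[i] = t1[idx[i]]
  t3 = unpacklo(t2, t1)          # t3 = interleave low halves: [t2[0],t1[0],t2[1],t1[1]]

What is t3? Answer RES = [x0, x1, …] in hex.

RES = [ 0x57  0xec  0xec  0x2e ]

  t0: 4c 34 ec 57
  t1: ec 2e 57 57
  t2: 57 ec 2e 57
  t3: 57 ec ec 2e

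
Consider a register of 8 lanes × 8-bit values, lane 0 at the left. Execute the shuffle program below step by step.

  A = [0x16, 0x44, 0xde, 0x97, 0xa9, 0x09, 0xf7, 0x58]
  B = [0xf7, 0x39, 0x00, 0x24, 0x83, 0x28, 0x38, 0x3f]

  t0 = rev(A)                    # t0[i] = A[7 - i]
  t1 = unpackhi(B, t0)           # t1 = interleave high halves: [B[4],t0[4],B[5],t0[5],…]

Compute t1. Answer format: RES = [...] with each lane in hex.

RES = [ 0x83  0x97  0x28  0xde  0x38  0x44  0x3f  0x16 ]

  t0: 58 f7 09 a9 97 de 44 16
  t1: 83 97 28 de 38 44 3f 16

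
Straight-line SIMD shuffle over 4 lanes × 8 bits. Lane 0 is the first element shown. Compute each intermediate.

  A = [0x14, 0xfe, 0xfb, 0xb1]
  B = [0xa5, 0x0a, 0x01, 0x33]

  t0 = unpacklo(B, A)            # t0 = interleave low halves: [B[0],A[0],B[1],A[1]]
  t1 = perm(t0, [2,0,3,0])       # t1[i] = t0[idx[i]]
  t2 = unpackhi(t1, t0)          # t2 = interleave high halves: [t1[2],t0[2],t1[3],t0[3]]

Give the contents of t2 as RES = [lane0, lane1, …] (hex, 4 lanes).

t0 = [0xa5, 0x14, 0x0a, 0xfe]
t1 = [0x0a, 0xa5, 0xfe, 0xa5]
t2 = [0xfe, 0x0a, 0xa5, 0xfe]

RES = [0xfe, 0x0a, 0xa5, 0xfe]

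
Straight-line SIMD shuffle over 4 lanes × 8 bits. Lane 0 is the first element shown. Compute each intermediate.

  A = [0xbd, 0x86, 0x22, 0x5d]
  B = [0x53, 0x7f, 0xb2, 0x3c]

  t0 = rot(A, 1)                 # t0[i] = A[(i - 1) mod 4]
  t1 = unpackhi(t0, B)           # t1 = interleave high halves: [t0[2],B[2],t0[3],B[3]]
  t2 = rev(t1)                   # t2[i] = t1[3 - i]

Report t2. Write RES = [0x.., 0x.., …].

  t0: 5d bd 86 22
  t1: 86 b2 22 3c
  t2: 3c 22 b2 86

RES = [0x3c, 0x22, 0xb2, 0x86]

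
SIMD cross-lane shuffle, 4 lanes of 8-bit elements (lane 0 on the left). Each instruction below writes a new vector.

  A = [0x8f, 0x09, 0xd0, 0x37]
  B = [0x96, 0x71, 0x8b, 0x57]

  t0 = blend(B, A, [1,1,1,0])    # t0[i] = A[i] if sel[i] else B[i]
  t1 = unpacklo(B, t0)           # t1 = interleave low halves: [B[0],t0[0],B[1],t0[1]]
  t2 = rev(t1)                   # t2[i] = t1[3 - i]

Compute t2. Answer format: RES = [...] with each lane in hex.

t0 = [0x8f, 0x09, 0xd0, 0x57]
t1 = [0x96, 0x8f, 0x71, 0x09]
t2 = [0x09, 0x71, 0x8f, 0x96]

RES = [ 0x09  0x71  0x8f  0x96 ]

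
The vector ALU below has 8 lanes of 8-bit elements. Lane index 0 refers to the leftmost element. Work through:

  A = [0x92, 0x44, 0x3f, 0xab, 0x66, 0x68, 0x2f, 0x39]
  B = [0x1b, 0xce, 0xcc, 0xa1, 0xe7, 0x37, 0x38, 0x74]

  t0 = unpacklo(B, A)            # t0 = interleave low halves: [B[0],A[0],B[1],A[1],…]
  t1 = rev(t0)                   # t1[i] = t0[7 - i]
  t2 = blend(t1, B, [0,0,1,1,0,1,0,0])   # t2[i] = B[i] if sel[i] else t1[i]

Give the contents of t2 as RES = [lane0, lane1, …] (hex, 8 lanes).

→ t0 |1b|92|ce|44|cc|3f|a1|ab|
→ t1 |ab|a1|3f|cc|44|ce|92|1b|
→ t2 |ab|a1|cc|a1|44|37|92|1b|

RES = [ 0xab  0xa1  0xcc  0xa1  0x44  0x37  0x92  0x1b ]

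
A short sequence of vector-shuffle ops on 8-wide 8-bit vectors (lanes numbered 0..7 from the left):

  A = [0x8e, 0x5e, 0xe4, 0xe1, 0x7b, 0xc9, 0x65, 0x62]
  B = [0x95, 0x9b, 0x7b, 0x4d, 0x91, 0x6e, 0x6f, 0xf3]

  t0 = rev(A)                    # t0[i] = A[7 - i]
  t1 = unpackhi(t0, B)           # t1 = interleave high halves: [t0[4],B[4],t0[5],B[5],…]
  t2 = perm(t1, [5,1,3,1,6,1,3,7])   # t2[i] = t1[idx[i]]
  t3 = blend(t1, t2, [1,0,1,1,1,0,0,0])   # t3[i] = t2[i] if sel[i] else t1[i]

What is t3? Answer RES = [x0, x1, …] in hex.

t0 = [0x62, 0x65, 0xc9, 0x7b, 0xe1, 0xe4, 0x5e, 0x8e]
t1 = [0xe1, 0x91, 0xe4, 0x6e, 0x5e, 0x6f, 0x8e, 0xf3]
t2 = [0x6f, 0x91, 0x6e, 0x91, 0x8e, 0x91, 0x6e, 0xf3]
t3 = [0x6f, 0x91, 0x6e, 0x91, 0x8e, 0x6f, 0x8e, 0xf3]

RES = [0x6f, 0x91, 0x6e, 0x91, 0x8e, 0x6f, 0x8e, 0xf3]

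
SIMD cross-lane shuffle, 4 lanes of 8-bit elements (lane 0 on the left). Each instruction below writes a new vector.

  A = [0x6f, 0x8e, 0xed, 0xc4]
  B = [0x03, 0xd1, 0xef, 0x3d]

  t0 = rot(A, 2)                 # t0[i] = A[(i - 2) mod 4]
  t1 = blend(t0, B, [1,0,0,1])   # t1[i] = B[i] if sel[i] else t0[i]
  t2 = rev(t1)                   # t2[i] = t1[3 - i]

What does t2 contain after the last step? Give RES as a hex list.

t0 = [0xed, 0xc4, 0x6f, 0x8e]
t1 = [0x03, 0xc4, 0x6f, 0x3d]
t2 = [0x3d, 0x6f, 0xc4, 0x03]

RES = [ 0x3d  0x6f  0xc4  0x03 ]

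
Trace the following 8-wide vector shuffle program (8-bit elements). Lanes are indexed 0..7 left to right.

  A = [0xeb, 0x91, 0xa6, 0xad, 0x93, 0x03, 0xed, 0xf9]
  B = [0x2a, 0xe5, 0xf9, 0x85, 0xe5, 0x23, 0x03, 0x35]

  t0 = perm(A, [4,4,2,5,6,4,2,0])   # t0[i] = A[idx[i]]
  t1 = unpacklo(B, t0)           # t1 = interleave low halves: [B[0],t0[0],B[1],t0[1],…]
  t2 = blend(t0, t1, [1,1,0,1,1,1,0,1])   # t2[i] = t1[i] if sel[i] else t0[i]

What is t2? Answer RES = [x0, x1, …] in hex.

RES = [0x2a, 0x93, 0xa6, 0x93, 0xf9, 0xa6, 0xa6, 0x03]

→ t0 |93|93|a6|03|ed|93|a6|eb|
→ t1 |2a|93|e5|93|f9|a6|85|03|
→ t2 |2a|93|a6|93|f9|a6|a6|03|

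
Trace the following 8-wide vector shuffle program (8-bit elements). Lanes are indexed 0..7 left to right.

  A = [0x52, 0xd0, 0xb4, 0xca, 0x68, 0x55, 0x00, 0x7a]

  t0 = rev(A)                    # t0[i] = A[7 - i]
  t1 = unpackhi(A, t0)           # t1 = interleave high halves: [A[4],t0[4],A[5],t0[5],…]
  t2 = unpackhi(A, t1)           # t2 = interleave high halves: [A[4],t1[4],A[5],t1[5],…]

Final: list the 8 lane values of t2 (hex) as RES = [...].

  t0: 7a 00 55 68 ca b4 d0 52
  t1: 68 ca 55 b4 00 d0 7a 52
  t2: 68 00 55 d0 00 7a 7a 52

RES = [ 0x68  0x00  0x55  0xd0  0x00  0x7a  0x7a  0x52 ]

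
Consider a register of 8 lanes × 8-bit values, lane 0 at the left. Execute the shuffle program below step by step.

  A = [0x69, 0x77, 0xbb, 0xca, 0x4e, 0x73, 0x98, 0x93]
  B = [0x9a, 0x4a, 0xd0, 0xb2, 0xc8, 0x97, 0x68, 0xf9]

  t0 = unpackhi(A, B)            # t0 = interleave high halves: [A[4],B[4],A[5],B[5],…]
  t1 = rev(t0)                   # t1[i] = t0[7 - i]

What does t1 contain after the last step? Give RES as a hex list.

→ t0 |4e|c8|73|97|98|68|93|f9|
→ t1 |f9|93|68|98|97|73|c8|4e|

RES = [ 0xf9  0x93  0x68  0x98  0x97  0x73  0xc8  0x4e ]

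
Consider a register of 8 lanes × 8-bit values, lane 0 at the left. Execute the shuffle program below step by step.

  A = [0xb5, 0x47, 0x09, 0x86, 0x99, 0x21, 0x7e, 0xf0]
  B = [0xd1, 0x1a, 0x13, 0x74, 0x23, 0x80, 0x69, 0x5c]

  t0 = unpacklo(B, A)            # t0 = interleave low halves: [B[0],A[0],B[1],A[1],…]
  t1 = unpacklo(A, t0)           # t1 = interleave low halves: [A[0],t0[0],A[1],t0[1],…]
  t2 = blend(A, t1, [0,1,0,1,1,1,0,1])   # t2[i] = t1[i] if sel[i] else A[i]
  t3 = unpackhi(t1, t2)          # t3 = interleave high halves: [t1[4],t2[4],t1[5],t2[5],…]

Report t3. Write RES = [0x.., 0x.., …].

→ t0 |d1|b5|1a|47|13|09|74|86|
→ t1 |b5|d1|47|b5|09|1a|86|47|
→ t2 |b5|d1|09|b5|09|1a|7e|47|
→ t3 |09|09|1a|1a|86|7e|47|47|

RES = [ 0x09  0x09  0x1a  0x1a  0x86  0x7e  0x47  0x47 ]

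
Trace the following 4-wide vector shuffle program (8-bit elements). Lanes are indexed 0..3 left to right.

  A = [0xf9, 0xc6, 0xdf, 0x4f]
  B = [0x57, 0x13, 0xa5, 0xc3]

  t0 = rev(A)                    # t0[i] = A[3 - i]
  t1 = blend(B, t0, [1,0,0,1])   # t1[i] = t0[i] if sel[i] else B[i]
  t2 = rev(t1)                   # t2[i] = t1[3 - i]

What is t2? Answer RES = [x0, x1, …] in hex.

RES = [ 0xf9  0xa5  0x13  0x4f ]

  t0: 4f df c6 f9
  t1: 4f 13 a5 f9
  t2: f9 a5 13 4f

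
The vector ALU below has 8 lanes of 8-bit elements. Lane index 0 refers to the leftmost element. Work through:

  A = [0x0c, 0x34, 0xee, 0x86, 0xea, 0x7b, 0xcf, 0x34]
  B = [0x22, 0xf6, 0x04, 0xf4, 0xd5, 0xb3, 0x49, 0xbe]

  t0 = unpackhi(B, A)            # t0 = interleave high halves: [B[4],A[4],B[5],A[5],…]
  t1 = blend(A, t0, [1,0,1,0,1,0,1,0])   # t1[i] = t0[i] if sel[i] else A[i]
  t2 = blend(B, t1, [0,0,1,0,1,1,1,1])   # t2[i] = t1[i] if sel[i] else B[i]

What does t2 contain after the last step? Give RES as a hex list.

  t0: d5 ea b3 7b 49 cf be 34
  t1: d5 34 b3 86 49 7b be 34
  t2: 22 f6 b3 f4 49 7b be 34

RES = [0x22, 0xf6, 0xb3, 0xf4, 0x49, 0x7b, 0xbe, 0x34]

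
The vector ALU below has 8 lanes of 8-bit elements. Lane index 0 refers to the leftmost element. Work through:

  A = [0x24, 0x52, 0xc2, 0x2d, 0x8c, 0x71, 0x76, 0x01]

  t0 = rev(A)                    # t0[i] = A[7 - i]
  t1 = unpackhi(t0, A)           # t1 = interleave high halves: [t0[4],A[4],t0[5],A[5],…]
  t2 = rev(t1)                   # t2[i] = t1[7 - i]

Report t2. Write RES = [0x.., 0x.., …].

RES = [0x01, 0x24, 0x76, 0x52, 0x71, 0xc2, 0x8c, 0x2d]

t0 = [0x01, 0x76, 0x71, 0x8c, 0x2d, 0xc2, 0x52, 0x24]
t1 = [0x2d, 0x8c, 0xc2, 0x71, 0x52, 0x76, 0x24, 0x01]
t2 = [0x01, 0x24, 0x76, 0x52, 0x71, 0xc2, 0x8c, 0x2d]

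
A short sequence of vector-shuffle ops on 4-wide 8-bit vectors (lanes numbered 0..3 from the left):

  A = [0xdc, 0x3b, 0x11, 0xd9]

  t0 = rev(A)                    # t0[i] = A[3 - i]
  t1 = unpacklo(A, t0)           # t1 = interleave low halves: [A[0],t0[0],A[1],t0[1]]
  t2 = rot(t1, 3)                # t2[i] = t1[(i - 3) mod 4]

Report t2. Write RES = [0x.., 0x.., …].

t0 = [0xd9, 0x11, 0x3b, 0xdc]
t1 = [0xdc, 0xd9, 0x3b, 0x11]
t2 = [0xd9, 0x3b, 0x11, 0xdc]

RES = [0xd9, 0x3b, 0x11, 0xdc]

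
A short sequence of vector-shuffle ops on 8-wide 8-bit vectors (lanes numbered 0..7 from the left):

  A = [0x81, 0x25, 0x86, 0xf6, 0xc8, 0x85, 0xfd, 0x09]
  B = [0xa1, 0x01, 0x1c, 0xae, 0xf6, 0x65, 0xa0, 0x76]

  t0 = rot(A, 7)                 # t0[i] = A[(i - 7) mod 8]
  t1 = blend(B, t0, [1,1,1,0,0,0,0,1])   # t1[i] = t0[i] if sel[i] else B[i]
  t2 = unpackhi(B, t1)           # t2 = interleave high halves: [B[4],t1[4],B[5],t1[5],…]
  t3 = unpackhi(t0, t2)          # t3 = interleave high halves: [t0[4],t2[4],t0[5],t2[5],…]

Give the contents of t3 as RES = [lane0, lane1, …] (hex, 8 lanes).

RES = [0x85, 0xa0, 0xfd, 0xa0, 0x09, 0x76, 0x81, 0x81]

t0 = [0x25, 0x86, 0xf6, 0xc8, 0x85, 0xfd, 0x09, 0x81]
t1 = [0x25, 0x86, 0xf6, 0xae, 0xf6, 0x65, 0xa0, 0x81]
t2 = [0xf6, 0xf6, 0x65, 0x65, 0xa0, 0xa0, 0x76, 0x81]
t3 = [0x85, 0xa0, 0xfd, 0xa0, 0x09, 0x76, 0x81, 0x81]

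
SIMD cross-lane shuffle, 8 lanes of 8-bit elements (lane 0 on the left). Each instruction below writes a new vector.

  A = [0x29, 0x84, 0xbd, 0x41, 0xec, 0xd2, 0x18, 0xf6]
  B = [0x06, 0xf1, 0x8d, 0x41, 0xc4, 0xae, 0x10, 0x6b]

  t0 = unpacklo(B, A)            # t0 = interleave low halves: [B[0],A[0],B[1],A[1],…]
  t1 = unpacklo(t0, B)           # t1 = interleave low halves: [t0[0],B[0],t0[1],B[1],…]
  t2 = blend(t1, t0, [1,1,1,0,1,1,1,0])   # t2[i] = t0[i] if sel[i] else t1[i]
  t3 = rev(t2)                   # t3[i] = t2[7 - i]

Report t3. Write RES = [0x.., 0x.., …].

RES = [0x41, 0x41, 0xbd, 0x8d, 0xf1, 0xf1, 0x29, 0x06]

t0 = [0x06, 0x29, 0xf1, 0x84, 0x8d, 0xbd, 0x41, 0x41]
t1 = [0x06, 0x06, 0x29, 0xf1, 0xf1, 0x8d, 0x84, 0x41]
t2 = [0x06, 0x29, 0xf1, 0xf1, 0x8d, 0xbd, 0x41, 0x41]
t3 = [0x41, 0x41, 0xbd, 0x8d, 0xf1, 0xf1, 0x29, 0x06]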